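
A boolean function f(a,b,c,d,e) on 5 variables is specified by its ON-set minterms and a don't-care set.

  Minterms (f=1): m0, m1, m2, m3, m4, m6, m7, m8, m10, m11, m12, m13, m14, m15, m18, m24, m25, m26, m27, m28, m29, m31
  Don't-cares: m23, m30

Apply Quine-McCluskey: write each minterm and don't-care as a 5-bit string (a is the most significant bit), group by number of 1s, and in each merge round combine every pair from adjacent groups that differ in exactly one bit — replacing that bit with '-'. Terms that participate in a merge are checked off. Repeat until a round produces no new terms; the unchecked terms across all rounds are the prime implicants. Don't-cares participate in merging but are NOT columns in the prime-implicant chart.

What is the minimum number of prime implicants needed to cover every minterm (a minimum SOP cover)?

6

[col 0] 00000*, 00001*, 00010*, 00011*, 00100*, 00110*, 00111*, 01000*, 01010*, 01011*, 01100*, 01101*, 01110*, 01111*, 10010*, 10111*, 11000*, 11001*, 11010*, 11011*, 11100*, 11101*, 11110*, 11111*
[col 1] -0010*, -0111*, -1000*, -1010*, -1011*, -1100*, -1101*, -1110*, -1111*, 0-000*, 0-010*, 0-011*, 0-100*, 0-110*, 0-111*, 00-00*, 00-10*, 00-11*, 000-0*, 000-1*, 0000-*, 0001-*, 001-0*, 0011-*, 01-00*, 01-10*, 01-11*, 010-0*, 0101-*, 011-0*, 011-1*, 0110-*, 0111-*, 1-010*, 1-111*, 11-00*, 11-01*, 11-10*, 11-11*, 110-0*, 110-1*, 1100-*, 1101-*, 111-0*, 111-1*, 1110-*, 1111-*
[col 2] --010, --111, -1-00*, -1-10*, -1-11*, -10-0*, -101-*, -11-0*, -11-1*, -110-*, -111-*, 0--00*, 0--10*, 0--11*, 0-0-0*, 0-01-*, 0-1-0*, 0-11-*, 00--0*, 00-1-*, 000--, 01--0*, 01-1-*, 011--*, 11--0*, 11--1*, 11-0-*, 11-1-*, 110--*, 111--*
[col 3] -1--0, -1-1-, -11--, 0---0, 0--1-, 11---
Prime implicants: --010, --111, -1--0, -1-1-, -11--, 0---0, 0--1-, 000--, 11---
PI chart (minterm → PIs covering it):
  0 | 0---0,000--
  1 | 000--  (sole → essential)
  2 | --010,0---0,0--1-,000--
  3 | 0--1-,000--
  4 | 0---0  (sole → essential)
  6 | 0---0,0--1-
  7 | --111,0--1-
  8 | -1--0,0---0
  10 | --010,-1--0,-1-1-,0---0,0--1-
  11 | -1-1-,0--1-
  12 | -1--0,-11--,0---0
  13 | -11--  (sole → essential)
  14 | -1--0,-1-1-,-11--,0---0,0--1-
  15 | --111,-1-1-,-11--,0--1-
  18 | --010  (sole → essential)
  24 | -1--0,11---
  25 | 11---  (sole → essential)
  26 | --010,-1--0,-1-1-,11---
  27 | -1-1-,11---
  28 | -1--0,-11--,11---
  29 | -11--,11---
  31 | --111,-1-1-,-11--,11---
Essential prime implicants: --010, -11--, 0---0, 000--, 11---
Petrick residual → 0--1-
Minimum SOP uses 6 PIs: c'de' + bc + a'e' + a'd + a'b'c' + ab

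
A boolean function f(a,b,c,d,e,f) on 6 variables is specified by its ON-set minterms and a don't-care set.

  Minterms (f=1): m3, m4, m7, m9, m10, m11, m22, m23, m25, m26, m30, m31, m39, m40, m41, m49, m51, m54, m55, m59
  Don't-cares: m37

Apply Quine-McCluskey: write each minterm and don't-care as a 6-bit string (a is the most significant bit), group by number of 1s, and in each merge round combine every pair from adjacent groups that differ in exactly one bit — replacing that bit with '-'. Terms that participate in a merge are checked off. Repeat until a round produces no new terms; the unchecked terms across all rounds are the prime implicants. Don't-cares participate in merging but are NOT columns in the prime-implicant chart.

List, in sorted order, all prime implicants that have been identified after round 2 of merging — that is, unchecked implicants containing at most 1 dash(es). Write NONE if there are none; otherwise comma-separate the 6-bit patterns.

-01001, 0-1001, 0-1010, 00-011, 000-11, 000100, 0010-1, 00101-, 011-10, 1001-1, 10100-, 11-011, 110-11, 1100-1

Round 0: 000011✓ 000100 000111✓ 001001✓ 001010✓ 001011✓ 010110✓ 010111✓ 011001✓ 011010✓ 011110✓ 011111✓ 100101✓ 100111✓ 101000✓ 101001✓ 110001✓ 110011✓ 110110✓ 110111✓ 111011✓
Round 1: -00111✓ -01001 -10110✓ -10111✓ 0-0111✓ 0-1001 0-1010 00-011 000-11 0010-1 00101- 01-110✓ 01-111✓ 01011-✓ 011-10 01111-✓ 1-0111✓ 1001-1 10100- 11-011 110-11 1100-1 11011-✓
Round 2: --0111 -1011- 01-11-
PIs = {--0111, -01001, -1011-, 0-1001, 0-1010, 00-011, 000-11, 000100, 0010-1, 00101-, 01-11-, 011-10, 1001-1, 10100-, 11-011, 110-11, 1100-1}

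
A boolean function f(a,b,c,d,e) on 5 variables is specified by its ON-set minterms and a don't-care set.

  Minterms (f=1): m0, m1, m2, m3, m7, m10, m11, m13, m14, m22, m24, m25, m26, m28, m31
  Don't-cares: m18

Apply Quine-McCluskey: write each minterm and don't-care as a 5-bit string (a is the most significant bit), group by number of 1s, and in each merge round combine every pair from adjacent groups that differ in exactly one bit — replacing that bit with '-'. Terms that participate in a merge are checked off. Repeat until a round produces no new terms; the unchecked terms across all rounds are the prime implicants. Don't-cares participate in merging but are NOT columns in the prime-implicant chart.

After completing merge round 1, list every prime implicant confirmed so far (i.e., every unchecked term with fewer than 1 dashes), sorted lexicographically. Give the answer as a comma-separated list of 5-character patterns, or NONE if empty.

size-2^0 implicants → 00000(✓)  00001(✓)  00010(✓)  00011(✓)  00111(✓)  01010(✓)  01011(✓)  01101  01110(✓)  10010(✓)  10110(✓)  11000(✓)  11001(✓)  11010(✓)  11100(✓)  11111
size-2^1 implicants → -0010(✓)  -1010(✓)  0-010(✓)  0-011(✓)  00-11  000-0(✓)  000-1(✓)  0000-(✓)  0001-(✓)  01-10  0101-(✓)  1-010(✓)  10-10  11-00  110-0  1100-
size-2^2 implicants → --010  0-01-  000--
Unchecked terms (primes): --010, 0-01-, 00-11, 000--, 01-10, 01101, 10-10, 11-00, 110-0, 1100-, 11111

01101, 11111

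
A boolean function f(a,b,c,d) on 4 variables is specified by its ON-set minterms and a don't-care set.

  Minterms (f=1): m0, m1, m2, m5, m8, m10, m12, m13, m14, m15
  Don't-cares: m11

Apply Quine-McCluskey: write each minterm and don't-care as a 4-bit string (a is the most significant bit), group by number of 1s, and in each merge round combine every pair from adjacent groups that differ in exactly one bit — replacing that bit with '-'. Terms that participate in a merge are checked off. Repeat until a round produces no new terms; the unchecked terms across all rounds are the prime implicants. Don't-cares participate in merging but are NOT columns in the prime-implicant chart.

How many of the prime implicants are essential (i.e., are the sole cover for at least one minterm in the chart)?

1

size-2^0 implicants → 0000(✓)  0001(✓)  0010(✓)  0101(✓)  1000(✓)  1010(✓)  1011(✓)  1100(✓)  1101(✓)  1110(✓)  1111(✓)
size-2^1 implicants → -000(✓)  -010(✓)  -101  0-01  00-0(✓)  000-  1-00(✓)  1-10(✓)  1-11(✓)  10-0(✓)  101-(✓)  11-0(✓)  11-1(✓)  110-(✓)  111-(✓)
size-2^2 implicants → -0-0  1--0  1-1-  11--
Unchecked terms (primes): -0-0, -101, 0-01, 000-, 1--0, 1-1-, 11--
Minterm coverage:
  m0 ⊆ -0-0,000-
  m1 ⊆ 0-01,000-
  m2 ⊆ -0-0 [E]
  m5 ⊆ -101,0-01
  m8 ⊆ -0-0,1--0
  m10 ⊆ -0-0,1--0,1-1-
  m12 ⊆ 1--0,11--
  m13 ⊆ -101,11--
  m14 ⊆ 1--0,1-1-,11--
  m15 ⊆ 1-1-,11--
E = {-0-0}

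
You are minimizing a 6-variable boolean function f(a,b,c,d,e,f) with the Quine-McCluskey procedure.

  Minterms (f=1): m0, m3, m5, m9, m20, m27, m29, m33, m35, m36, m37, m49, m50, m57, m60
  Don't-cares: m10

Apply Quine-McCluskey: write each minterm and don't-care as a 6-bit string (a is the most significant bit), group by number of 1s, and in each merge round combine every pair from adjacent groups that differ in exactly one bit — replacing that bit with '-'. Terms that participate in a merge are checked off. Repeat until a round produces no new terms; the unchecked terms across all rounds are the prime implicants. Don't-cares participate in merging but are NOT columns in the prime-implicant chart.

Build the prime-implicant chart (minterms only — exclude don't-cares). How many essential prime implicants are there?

11

Round 0: 000000 000011✓ 000101✓ 001001 001010 010100 011011 011101 100001✓ 100011✓ 100100✓ 100101✓ 110001✓ 110010 111001✓ 111100
Round 1: -00011 -00101 1-0001 100-01 1000-1 10010- 11-001
PIs = {-00011, -00101, 000000, 001001, 001010, 010100, 011011, 011101, 1-0001, 100-01, 1000-1, 10010-, 11-001, 110010, 111100}
Coverage chart:
  m0: 000000 ←essential
  m3: -00011 ←essential
  m5: -00101 ←essential
  m9: 001001 ←essential
  m20: 010100 ←essential
  m27: 011011 ←essential
  m29: 011101 ←essential
  m33: 1-0001,100-01,1000-1
  m35: -00011,1000-1
  m36: 10010- ←essential
  m37: -00101,100-01,10010-
  m49: 1-0001,11-001
  m50: 110010 ←essential
  m57: 11-001 ←essential
  m60: 111100 ←essential
Essential: -00011, -00101, 000000, 001001, 010100, 011011, 011101, 10010-, 11-001, 110010, 111100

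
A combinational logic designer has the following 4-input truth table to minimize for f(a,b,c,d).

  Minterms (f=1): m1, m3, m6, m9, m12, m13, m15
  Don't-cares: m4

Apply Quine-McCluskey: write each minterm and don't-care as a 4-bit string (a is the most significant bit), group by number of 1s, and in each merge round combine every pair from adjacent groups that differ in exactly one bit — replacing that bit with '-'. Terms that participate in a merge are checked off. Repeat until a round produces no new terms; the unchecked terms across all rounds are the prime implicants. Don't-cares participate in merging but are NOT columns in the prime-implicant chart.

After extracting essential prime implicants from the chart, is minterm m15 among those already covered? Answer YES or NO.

[col 0] 0001*, 0011*, 0100*, 0110*, 1001*, 1100*, 1101*, 1111*
[col 1] -001, -100, 00-1, 01-0, 1-01, 11-1, 110-
Prime implicants: -001, -100, 00-1, 01-0, 1-01, 11-1, 110-
PI chart (minterm → PIs covering it):
  1 | -001,00-1
  3 | 00-1  (sole → essential)
  6 | 01-0  (sole → essential)
  9 | -001,1-01
  12 | -100,110-
  13 | 1-01,11-1,110-
  15 | 11-1  (sole → essential)
Essential prime implicants: 00-1, 01-0, 11-1

YES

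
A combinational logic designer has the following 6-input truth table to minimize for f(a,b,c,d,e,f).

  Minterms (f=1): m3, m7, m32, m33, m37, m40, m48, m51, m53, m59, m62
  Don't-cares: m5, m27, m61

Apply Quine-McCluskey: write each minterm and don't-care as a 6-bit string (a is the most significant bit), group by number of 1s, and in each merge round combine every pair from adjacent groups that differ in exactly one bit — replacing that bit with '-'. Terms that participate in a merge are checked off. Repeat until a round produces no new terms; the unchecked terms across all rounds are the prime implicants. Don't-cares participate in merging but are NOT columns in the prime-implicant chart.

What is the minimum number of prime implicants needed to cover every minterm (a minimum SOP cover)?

Round 0: 000011✓ 000101✓ 000111✓ 011011✓ 100000✓ 100001✓ 100101✓ 101000✓ 110000✓ 110011✓ 110101✓ 111011✓ 111101✓ 111110
Round 1: -00101 -11011 000-11 0001-1 1-0000 1-0101 10-000 100-01 10000- 11-011 11-101
PIs = {-00101, -11011, 000-11, 0001-1, 1-0000, 1-0101, 10-000, 100-01, 10000-, 11-011, 11-101, 111110}
Coverage chart:
  m3: 000-11 ←essential
  m7: 000-11,0001-1
  m32: 1-0000,10-000,10000-
  m33: 100-01,10000-
  m37: -00101,1-0101,100-01
  m40: 10-000 ←essential
  m48: 1-0000 ←essential
  m51: 11-011 ←essential
  m53: 1-0101,11-101
  m59: -11011,11-011
  m62: 111110 ←essential
Essential: 000-11, 1-0000, 10-000, 11-011, 111110
Petrick residual → 1-0101, 100-01
Min cover (7 terms): a'b'c'ef + ac'd'e'f' + ac'de'f + ab'd'e'f' + ab'c'e'f + abd'ef + abcdef'

7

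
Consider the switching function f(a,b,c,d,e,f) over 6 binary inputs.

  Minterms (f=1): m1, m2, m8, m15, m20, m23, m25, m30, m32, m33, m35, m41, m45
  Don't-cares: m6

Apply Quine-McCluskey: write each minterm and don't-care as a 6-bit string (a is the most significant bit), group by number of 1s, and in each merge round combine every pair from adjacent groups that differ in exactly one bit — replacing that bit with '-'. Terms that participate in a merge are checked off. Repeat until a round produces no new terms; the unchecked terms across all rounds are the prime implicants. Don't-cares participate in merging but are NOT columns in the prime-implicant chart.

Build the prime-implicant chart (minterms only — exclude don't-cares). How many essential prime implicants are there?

size-2^0 implicants → 000001(✓)  000010(✓)  000110(✓)  001000  001111  010100  010111  011001  011110  100000(✓)  100001(✓)  100011(✓)  101001(✓)  101101(✓)
size-2^1 implicants → -00001  000-10  10-001  1000-1  10000-  101-01
Unchecked terms (primes): -00001, 000-10, 001000, 001111, 010100, 010111, 011001, 011110, 10-001, 1000-1, 10000-, 101-01
Minterm coverage:
  m1 ⊆ -00001 [E]
  m2 ⊆ 000-10 [E]
  m8 ⊆ 001000 [E]
  m15 ⊆ 001111 [E]
  m20 ⊆ 010100 [E]
  m23 ⊆ 010111 [E]
  m25 ⊆ 011001 [E]
  m30 ⊆ 011110 [E]
  m32 ⊆ 10000- [E]
  m33 ⊆ -00001,10-001,1000-1,10000-
  m35 ⊆ 1000-1 [E]
  m41 ⊆ 10-001,101-01
  m45 ⊆ 101-01 [E]
E = {-00001, 000-10, 001000, 001111, 010100, 010111, 011001, 011110, 1000-1, 10000-, 101-01}

11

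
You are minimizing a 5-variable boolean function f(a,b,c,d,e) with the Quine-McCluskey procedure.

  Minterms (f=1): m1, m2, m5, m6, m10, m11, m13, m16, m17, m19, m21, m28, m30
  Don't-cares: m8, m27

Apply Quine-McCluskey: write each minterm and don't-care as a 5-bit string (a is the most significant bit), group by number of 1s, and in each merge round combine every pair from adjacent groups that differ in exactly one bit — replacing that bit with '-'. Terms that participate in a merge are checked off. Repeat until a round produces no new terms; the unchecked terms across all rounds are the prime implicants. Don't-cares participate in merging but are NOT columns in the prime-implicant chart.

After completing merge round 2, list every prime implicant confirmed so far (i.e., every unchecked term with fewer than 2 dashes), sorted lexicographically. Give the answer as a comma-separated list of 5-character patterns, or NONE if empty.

-1011, 0-010, 0-101, 00-10, 010-0, 0101-, 1-011, 100-1, 1000-, 111-0

size-2^0 implicants → 00001(✓)  00010(✓)  00101(✓)  00110(✓)  01000(✓)  01010(✓)  01011(✓)  01101(✓)  10000(✓)  10001(✓)  10011(✓)  10101(✓)  11011(✓)  11100(✓)  11110(✓)
size-2^1 implicants → -0001(✓)  -0101(✓)  -1011  0-010  0-101  00-01(✓)  00-10  010-0  0101-  1-011  10-01(✓)  100-1  1000-  111-0
size-2^2 implicants → -0-01
Unchecked terms (primes): -0-01, -1011, 0-010, 0-101, 00-10, 010-0, 0101-, 1-011, 100-1, 1000-, 111-0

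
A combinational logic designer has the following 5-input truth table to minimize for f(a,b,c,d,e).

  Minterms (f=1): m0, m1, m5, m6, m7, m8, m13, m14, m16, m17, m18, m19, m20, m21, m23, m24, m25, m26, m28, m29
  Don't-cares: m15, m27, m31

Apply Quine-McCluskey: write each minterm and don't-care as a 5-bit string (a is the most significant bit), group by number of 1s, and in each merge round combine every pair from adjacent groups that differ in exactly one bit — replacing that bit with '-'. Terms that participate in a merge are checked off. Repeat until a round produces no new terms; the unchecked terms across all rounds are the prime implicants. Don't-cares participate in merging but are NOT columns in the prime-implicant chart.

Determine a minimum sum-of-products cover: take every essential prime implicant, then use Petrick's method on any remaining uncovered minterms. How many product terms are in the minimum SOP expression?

Round 0: 00000✓ 00001✓ 00101✓ 00110✓ 00111✓ 01000✓ 01101✓ 01110✓ 01111✓ 10000✓ 10001✓ 10010✓ 10011✓ 10100✓ 10101✓ 10111✓ 11000✓ 11001✓ 11010✓ 11011✓ 11100✓ 11101✓ 11111✓
Round 1: -0000✓ -0001✓ -0101✓ -0111✓ -1000✓ -1101✓ -1111✓ 0-000✓ 0-101✓ 0-110✓ 0-111✓ 00-01✓ 0000-✓ 001-1✓ 0011-✓ 011-1✓ 0111-✓ 1-000✓ 1-001✓ 1-010✓ 1-011✓ 1-100✓ 1-101✓ 1-111✓ 10-00✓ 10-01✓ 10-11✓ 100-0✓ 100-1✓ 1000-✓ 1001-✓ 101-1✓ 1010-✓ 11-00✓ 11-01✓ 11-11✓ 110-0✓ 110-1✓ 1100-✓ 1101-✓ 111-1✓ 1110-✓
Round 2: --000 --101✓ --111✓ -0-01 -000- -01-1✓ -11-1✓ 0-1-1✓ 0-11- 1--00✓ 1--01✓ 1--11✓ 1-0-0✓ 1-0-1✓ 1-00-✓ 1-01-✓ 1-1-1✓ 1-10-✓ 10--1✓ 10-0-✓ 100--✓ 11--1✓ 11-0-✓ 110--✓
Round 3: --1-1 1---1 1--0- 1-0--
PIs = {--000, --1-1, -0-01, -000-, 0-11-, 1---1, 1--0-, 1-0--}
Coverage chart:
  m0: --000,-000-
  m1: -0-01,-000-
  m5: --1-1,-0-01
  m6: 0-11- ←essential
  m7: --1-1,0-11-
  m8: --000 ←essential
  m13: --1-1 ←essential
  m14: 0-11- ←essential
  m16: --000,-000-,1--0-,1-0--
  m17: -0-01,-000-,1---1,1--0-,1-0--
  m18: 1-0-- ←essential
  m19: 1---1,1-0--
  m20: 1--0- ←essential
  m21: --1-1,-0-01,1---1,1--0-
  m23: --1-1,1---1
  m24: --000,1--0-,1-0--
  m25: 1---1,1--0-,1-0--
  m26: 1-0-- ←essential
  m28: 1--0- ←essential
  m29: --1-1,1---1,1--0-
Essential: --000, --1-1, 0-11-, 1--0-, 1-0--
Petrick residual → -0-01
Min cover (6 terms): c'd'e' + ce + b'd'e + a'cd + ad' + ac'

6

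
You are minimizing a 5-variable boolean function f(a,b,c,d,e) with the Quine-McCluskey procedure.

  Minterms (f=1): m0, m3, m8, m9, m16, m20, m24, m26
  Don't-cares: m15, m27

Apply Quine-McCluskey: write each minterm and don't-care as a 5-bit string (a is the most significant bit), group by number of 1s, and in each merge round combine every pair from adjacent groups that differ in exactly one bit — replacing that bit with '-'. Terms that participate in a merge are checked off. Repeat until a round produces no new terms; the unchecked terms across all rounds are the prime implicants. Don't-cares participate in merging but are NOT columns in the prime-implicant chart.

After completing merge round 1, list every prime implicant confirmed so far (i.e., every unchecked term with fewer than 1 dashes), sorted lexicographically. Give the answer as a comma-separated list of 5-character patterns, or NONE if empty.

00011, 01111

Round 0: 00000✓ 00011 01000✓ 01001✓ 01111 10000✓ 10100✓ 11000✓ 11010✓ 11011✓
Round 1: -0000✓ -1000✓ 0-000✓ 0100- 1-000✓ 10-00 110-0 1101-
Round 2: --000
PIs = {--000, 00011, 0100-, 01111, 10-00, 110-0, 1101-}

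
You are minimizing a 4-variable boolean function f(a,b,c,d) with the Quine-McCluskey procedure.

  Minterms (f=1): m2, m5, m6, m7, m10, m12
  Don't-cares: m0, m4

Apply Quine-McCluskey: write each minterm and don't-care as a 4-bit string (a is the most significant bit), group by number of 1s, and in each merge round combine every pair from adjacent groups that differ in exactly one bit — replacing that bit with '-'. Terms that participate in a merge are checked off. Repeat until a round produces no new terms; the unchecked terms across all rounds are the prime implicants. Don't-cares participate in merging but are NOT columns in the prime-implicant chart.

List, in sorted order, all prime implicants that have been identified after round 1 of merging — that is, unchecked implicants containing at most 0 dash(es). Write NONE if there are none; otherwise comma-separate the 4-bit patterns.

Round 0: 0000✓ 0010✓ 0100✓ 0101✓ 0110✓ 0111✓ 1010✓ 1100✓
Round 1: -010 -100 0-00✓ 0-10✓ 00-0✓ 01-0✓ 01-1✓ 010-✓ 011-✓
Round 2: 0--0 01--
PIs = {-010, -100, 0--0, 01--}

NONE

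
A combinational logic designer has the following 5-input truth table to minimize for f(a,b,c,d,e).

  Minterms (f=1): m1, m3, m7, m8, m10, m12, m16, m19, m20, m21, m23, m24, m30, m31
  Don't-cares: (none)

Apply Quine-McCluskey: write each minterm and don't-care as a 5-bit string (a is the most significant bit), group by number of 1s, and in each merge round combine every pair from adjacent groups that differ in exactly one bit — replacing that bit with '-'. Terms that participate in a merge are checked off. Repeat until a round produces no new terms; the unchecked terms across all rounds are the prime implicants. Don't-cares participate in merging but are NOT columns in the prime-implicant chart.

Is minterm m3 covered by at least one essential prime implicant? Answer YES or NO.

size-2^0 implicants → 00001(✓)  00011(✓)  00111(✓)  01000(✓)  01010(✓)  01100(✓)  10000(✓)  10011(✓)  10100(✓)  10101(✓)  10111(✓)  11000(✓)  11110(✓)  11111(✓)
size-2^1 implicants → -0011(✓)  -0111(✓)  -1000  00-11(✓)  000-1  01-00  010-0  1-000  1-111  10-00  10-11(✓)  101-1  1010-  1111-
size-2^2 implicants → -0-11
Unchecked terms (primes): -0-11, -1000, 000-1, 01-00, 010-0, 1-000, 1-111, 10-00, 101-1, 1010-, 1111-
Minterm coverage:
  m1 ⊆ 000-1 [E]
  m3 ⊆ -0-11,000-1
  m7 ⊆ -0-11 [E]
  m8 ⊆ -1000,01-00,010-0
  m10 ⊆ 010-0 [E]
  m12 ⊆ 01-00 [E]
  m16 ⊆ 1-000,10-00
  m19 ⊆ -0-11 [E]
  m20 ⊆ 10-00,1010-
  m21 ⊆ 101-1,1010-
  m23 ⊆ -0-11,1-111,101-1
  m24 ⊆ -1000,1-000
  m30 ⊆ 1111- [E]
  m31 ⊆ 1-111,1111-
E = {-0-11, 000-1, 01-00, 010-0, 1111-}

YES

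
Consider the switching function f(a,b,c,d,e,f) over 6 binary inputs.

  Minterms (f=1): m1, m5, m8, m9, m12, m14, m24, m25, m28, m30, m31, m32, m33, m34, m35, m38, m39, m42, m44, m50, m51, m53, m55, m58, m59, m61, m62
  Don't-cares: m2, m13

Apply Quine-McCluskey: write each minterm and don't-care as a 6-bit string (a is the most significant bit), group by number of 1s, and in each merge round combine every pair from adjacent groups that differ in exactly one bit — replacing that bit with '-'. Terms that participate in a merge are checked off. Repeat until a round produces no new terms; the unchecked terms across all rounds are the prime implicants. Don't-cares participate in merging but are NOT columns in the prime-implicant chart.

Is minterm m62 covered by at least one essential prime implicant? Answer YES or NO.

Round 0: 000001✓ 000010✓ 000101✓ 001000✓ 001001✓ 001100✓ 001101✓ 001110✓ 011000✓ 011001✓ 011100✓ 011110✓ 011111✓ 100000✓ 100001✓ 100010✓ 100011✓ 100110✓ 100111✓ 101010✓ 101100✓ 110010✓ 110011✓ 110101✓ 110111✓ 111010✓ 111011✓ 111101✓ 111110✓
Round 1: -00001 -00010 -01100 -11110 0-1000✓ 0-1001✓ 0-1100✓ 0-1110✓ 00-001✓ 00-101✓ 000-01✓ 001-00✓ 001-01✓ 00100-✓ 0011-0✓ 00110-✓ 011-00✓ 01100-✓ 0111-0✓ 01111- 1-0010✓ 1-0011✓ 1-0111✓ 1-1010✓ 10-010✓ 100-10✓ 100-11✓ 1000-0✓ 1000-1✓ 10000-✓ 10001-✓ 10011-✓ 11-010✓ 11-011✓ 11-101 110-11✓ 11001-✓ 1101-1 111-10 11101-✓
Round 2: 0-1-00 0-100- 0-11-0 00--01 001-0- 1--010 1-0-11 1-001- 100-1- 1000-- 11-01-
PIs = {-00001, -00010, -01100, -11110, 0-1-00, 0-100-, 0-11-0, 00--01, 001-0-, 01111-, 1--010, 1-0-11, 1-001-, 100-1-, 1000--, 11-01-, 11-101, 1101-1, 111-10}
Coverage chart:
  m1: -00001,00--01
  m5: 00--01 ←essential
  m8: 0-1-00,0-100-,001-0-
  m9: 0-100-,00--01,001-0-
  m12: -01100,0-1-00,0-11-0,001-0-
  m14: 0-11-0 ←essential
  m24: 0-1-00,0-100-
  m25: 0-100- ←essential
  m28: 0-1-00,0-11-0
  m30: -11110,0-11-0,01111-
  m31: 01111- ←essential
  m32: 1000-- ←essential
  m33: -00001,1000--
  m34: -00010,1--010,1-001-,100-1-,1000--
  m35: 1-0-11,1-001-,100-1-,1000--
  m38: 100-1- ←essential
  m39: 1-0-11,100-1-
  m42: 1--010 ←essential
  m44: -01100 ←essential
  m50: 1--010,1-001-,11-01-
  m51: 1-0-11,1-001-,11-01-
  m53: 11-101,1101-1
  m55: 1-0-11,1101-1
  m58: 1--010,11-01-,111-10
  m59: 11-01- ←essential
  m61: 11-101 ←essential
  m62: -11110,111-10
Essential: -01100, 0-100-, 0-11-0, 00--01, 01111-, 1--010, 100-1-, 1000--, 11-01-, 11-101

NO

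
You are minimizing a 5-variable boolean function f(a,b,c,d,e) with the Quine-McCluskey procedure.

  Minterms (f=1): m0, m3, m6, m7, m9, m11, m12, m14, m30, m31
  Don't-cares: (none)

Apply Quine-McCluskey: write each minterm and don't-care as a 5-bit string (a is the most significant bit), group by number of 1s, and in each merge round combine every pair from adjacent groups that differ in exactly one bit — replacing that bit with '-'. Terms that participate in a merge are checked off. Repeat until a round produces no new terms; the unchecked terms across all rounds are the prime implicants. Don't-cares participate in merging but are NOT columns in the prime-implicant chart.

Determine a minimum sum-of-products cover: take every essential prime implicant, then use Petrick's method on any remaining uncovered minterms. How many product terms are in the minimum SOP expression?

6

[col 0] 00000, 00011*, 00110*, 00111*, 01001*, 01011*, 01100*, 01110*, 11110*, 11111*
[col 1] -1110, 0-011, 0-110, 00-11, 0011-, 010-1, 011-0, 1111-
Prime implicants: -1110, 0-011, 0-110, 00-11, 00000, 0011-, 010-1, 011-0, 1111-
PI chart (minterm → PIs covering it):
  0 | 00000  (sole → essential)
  3 | 0-011,00-11
  6 | 0-110,0011-
  7 | 00-11,0011-
  9 | 010-1  (sole → essential)
  11 | 0-011,010-1
  12 | 011-0  (sole → essential)
  14 | -1110,0-110,011-0
  30 | -1110,1111-
  31 | 1111-  (sole → essential)
Essential prime implicants: 00000, 010-1, 011-0, 1111-
Petrick residual → 0-011, 0011-
Minimum SOP uses 6 PIs: a'c'de + a'b'c'd'e' + a'b'cd + a'bc'e + a'bce' + abcd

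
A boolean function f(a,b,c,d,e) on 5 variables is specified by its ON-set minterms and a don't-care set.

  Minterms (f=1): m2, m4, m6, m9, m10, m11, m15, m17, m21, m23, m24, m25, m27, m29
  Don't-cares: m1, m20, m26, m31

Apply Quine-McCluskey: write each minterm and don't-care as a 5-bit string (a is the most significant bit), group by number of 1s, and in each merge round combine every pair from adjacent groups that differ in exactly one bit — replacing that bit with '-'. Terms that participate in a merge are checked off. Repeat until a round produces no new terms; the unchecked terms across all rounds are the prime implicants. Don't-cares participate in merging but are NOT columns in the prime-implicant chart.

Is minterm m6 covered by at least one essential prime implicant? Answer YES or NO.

NO

Round 0: 00001✓ 00010✓ 00100✓ 00110✓ 01001✓ 01010✓ 01011✓ 01111✓ 10001✓ 10100✓ 10101✓ 10111✓ 11000✓ 11001✓ 11010✓ 11011✓ 11101✓ 11111✓
Round 1: -0001✓ -0100 -1001✓ -1010✓ -1011✓ -1111✓ 0-001✓ 0-010 00-10 001-0 01-11✓ 010-1✓ 0101-✓ 1-001✓ 1-101✓ 1-111✓ 10-01✓ 101-1✓ 1010- 11-01✓ 11-11✓ 110-0✓ 110-1✓ 1100-✓ 1101-✓ 111-1✓
Round 2: --001 -1-11 -10-1 -101- 1--01 1-1-1 11--1 110--
PIs = {--001, -0100, -1-11, -10-1, -101-, 0-010, 00-10, 001-0, 1--01, 1-1-1, 1010-, 11--1, 110--}
Coverage chart:
  m2: 0-010,00-10
  m4: -0100,001-0
  m6: 00-10,001-0
  m9: --001,-10-1
  m10: -101-,0-010
  m11: -1-11,-10-1,-101-
  m15: -1-11 ←essential
  m17: --001,1--01
  m21: 1--01,1-1-1,1010-
  m23: 1-1-1 ←essential
  m24: 110-- ←essential
  m25: --001,-10-1,1--01,11--1,110--
  m27: -1-11,-10-1,-101-,11--1,110--
  m29: 1--01,1-1-1,11--1
Essential: -1-11, 1-1-1, 110--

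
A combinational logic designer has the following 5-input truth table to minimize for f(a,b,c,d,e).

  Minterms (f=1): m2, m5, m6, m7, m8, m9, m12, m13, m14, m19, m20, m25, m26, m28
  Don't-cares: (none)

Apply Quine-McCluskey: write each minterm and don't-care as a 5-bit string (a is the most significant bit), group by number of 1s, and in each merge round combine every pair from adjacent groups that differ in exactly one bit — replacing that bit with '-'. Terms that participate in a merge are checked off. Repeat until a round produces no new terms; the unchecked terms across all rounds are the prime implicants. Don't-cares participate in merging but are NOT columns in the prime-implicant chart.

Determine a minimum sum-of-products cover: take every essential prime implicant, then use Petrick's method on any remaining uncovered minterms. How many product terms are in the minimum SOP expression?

8

size-2^0 implicants → 00010(✓)  00101(✓)  00110(✓)  00111(✓)  01000(✓)  01001(✓)  01100(✓)  01101(✓)  01110(✓)  10011  10100(✓)  11001(✓)  11010  11100(✓)
size-2^1 implicants → -1001  -1100  0-101  0-110  00-10  001-1  0011-  01-00(✓)  01-01(✓)  0100-(✓)  011-0  0110-(✓)  1-100
size-2^2 implicants → 01-0-
Unchecked terms (primes): -1001, -1100, 0-101, 0-110, 00-10, 001-1, 0011-, 01-0-, 011-0, 1-100, 10011, 11010
Minterm coverage:
  m2 ⊆ 00-10 [E]
  m5 ⊆ 0-101,001-1
  m6 ⊆ 0-110,00-10,0011-
  m7 ⊆ 001-1,0011-
  m8 ⊆ 01-0- [E]
  m9 ⊆ -1001,01-0-
  m12 ⊆ -1100,01-0-,011-0
  m13 ⊆ 0-101,01-0-
  m14 ⊆ 0-110,011-0
  m19 ⊆ 10011 [E]
  m20 ⊆ 1-100 [E]
  m25 ⊆ -1001 [E]
  m26 ⊆ 11010 [E]
  m28 ⊆ -1100,1-100
E = {-1001, 00-10, 01-0-, 1-100, 10011, 11010}
Petrick residual → 0-110, 001-1
Cover = bc'd'e + a'cde' + a'b'de' + a'b'ce + a'bd' + acd'e' + ab'c'de + abc'de'  |cover|=8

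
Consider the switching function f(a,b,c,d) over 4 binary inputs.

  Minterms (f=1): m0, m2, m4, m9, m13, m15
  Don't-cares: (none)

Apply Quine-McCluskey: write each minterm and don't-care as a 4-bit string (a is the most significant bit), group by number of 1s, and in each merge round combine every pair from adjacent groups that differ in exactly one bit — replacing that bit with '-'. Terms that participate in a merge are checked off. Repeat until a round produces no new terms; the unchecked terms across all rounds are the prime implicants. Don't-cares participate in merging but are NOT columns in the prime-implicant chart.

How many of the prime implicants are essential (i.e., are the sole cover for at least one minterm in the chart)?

size-2^0 implicants → 0000(✓)  0010(✓)  0100(✓)  1001(✓)  1101(✓)  1111(✓)
size-2^1 implicants → 0-00  00-0  1-01  11-1
Unchecked terms (primes): 0-00, 00-0, 1-01, 11-1
Minterm coverage:
  m0 ⊆ 0-00,00-0
  m2 ⊆ 00-0 [E]
  m4 ⊆ 0-00 [E]
  m9 ⊆ 1-01 [E]
  m13 ⊆ 1-01,11-1
  m15 ⊆ 11-1 [E]
E = {0-00, 00-0, 1-01, 11-1}

4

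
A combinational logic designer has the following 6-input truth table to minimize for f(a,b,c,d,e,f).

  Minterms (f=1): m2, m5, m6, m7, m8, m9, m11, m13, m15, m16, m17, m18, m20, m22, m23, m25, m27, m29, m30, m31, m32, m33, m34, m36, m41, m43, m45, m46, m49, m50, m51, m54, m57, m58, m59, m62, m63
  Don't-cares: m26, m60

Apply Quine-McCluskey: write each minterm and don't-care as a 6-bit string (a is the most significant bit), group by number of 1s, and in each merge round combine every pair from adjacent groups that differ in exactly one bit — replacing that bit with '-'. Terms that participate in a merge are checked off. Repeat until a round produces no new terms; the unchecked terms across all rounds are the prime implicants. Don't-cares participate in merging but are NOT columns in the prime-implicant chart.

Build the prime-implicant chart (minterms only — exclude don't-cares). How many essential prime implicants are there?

10

size-2^0 implicants → 000010(✓)  000101(✓)  000110(✓)  000111(✓)  001000(✓)  001001(✓)  001011(✓)  001101(✓)  001111(✓)  010000(✓)  010001(✓)  010010(✓)  010100(✓)  010110(✓)  010111(✓)  011001(✓)  011010(✓)  011011(✓)  011101(✓)  011110(✓)  011111(✓)  100000(✓)  100001(✓)  100010(✓)  100100(✓)  101001(✓)  101011(✓)  101101(✓)  101110(✓)  110001(✓)  110010(✓)  110011(✓)  110110(✓)  111001(✓)  111010(✓)  111011(✓)  111100(✓)  111110(✓)  111111(✓)
size-2^1 implicants → -00010(✓)  -01001(✓)  -01011(✓)  -01101(✓)  -10001(✓)  -10010(✓)  -10110(✓)  -11001(✓)  -11010(✓)  -11011(✓)  -11110(✓)  -11111(✓)  0-0010(✓)  0-0110(✓)  0-0111(✓)  0-1001(✓)  0-1011(✓)  0-1101(✓)  0-1111(✓)  00-101(✓)  00-111(✓)  000-10(✓)  0001-1(✓)  00011-(✓)  001-01(✓)  001-11(✓)  0010-1(✓)  00100-  0011-1(✓)  01-001(✓)  01-010(✓)  01-110(✓)  01-111(✓)  010-00(✓)  010-10(✓)  0100-0(✓)  01000-  0101-0(✓)  01011-(✓)  011-01(✓)  011-10(✓)  011-11(✓)  0110-1(✓)  01101-(✓)  0111-1(✓)  01111-(✓)  1-0001(✓)  1-0010(✓)  1-1001(✓)  1-1011(✓)  1-1110  10-001(✓)  100-00  1000-0  10000-  101-01(✓)  1010-1(✓)  11-001(✓)  11-010(✓)  11-011(✓)  11-110(✓)  110-10(✓)  1100-1(✓)  11001-(✓)  111-10(✓)  111-11(✓)  1110-1(✓)  11101-(✓)  1111-0  11111-(✓)
size-2^2 implicants → --0010  --1001(✓)  --1011(✓)  -01-01  -010-1(✓)  -1-001  -1-010(✓)  -1-110(✓)  -10-10(✓)  -11-10(✓)  -11-11(✓)  -110-1(✓)  -1101-(✓)  -1111-(✓)  0--111  0-0-10  0-011-  0-1-01(✓)  0-1-11(✓)  0-10-1(✓)  0-11-1(✓)  00-1-1  001--1(✓)  01--10(✓)  01-11-  010--0  011--1(✓)  011-1-(✓)  1--001  1-10-1(✓)  11--10(✓)  11-0-1  11-01-  111-1-(✓)
size-2^3 implicants → --10-1  -1--10  -11-1-  0-1--1
Unchecked terms (primes): --0010, --10-1, -01-01, -1--10, -1-001, -11-1-, 0--111, 0-0-10, 0-011-, 0-1--1, 00-1-1, 00100-, 01-11-, 010--0, 01000-, 1--001, 1-1110, 100-00, 1000-0, 10000-, 11-0-1, 11-01-, 1111-0
Minterm coverage:
  m2 ⊆ --0010,0-0-10
  m5 ⊆ 00-1-1 [E]
  m6 ⊆ 0-0-10,0-011-
  m7 ⊆ 0--111,0-011-,00-1-1
  m8 ⊆ 00100- [E]
  m9 ⊆ --10-1,-01-01,0-1--1,00100-
  m11 ⊆ --10-1,0-1--1
  m13 ⊆ -01-01,0-1--1,00-1-1
  m15 ⊆ 0--111,0-1--1,00-1-1
  m16 ⊆ 010--0,01000-
  m17 ⊆ -1-001,01000-
  m18 ⊆ --0010,-1--10,0-0-10,010--0
  m20 ⊆ 010--0 [E]
  m22 ⊆ -1--10,0-0-10,0-011-,01-11-,010--0
  m23 ⊆ 0--111,0-011-,01-11-
  m25 ⊆ --10-1,-1-001,0-1--1
  m27 ⊆ --10-1,-11-1-,0-1--1
  m29 ⊆ 0-1--1 [E]
  m30 ⊆ -1--10,-11-1-,01-11-
  m31 ⊆ -11-1-,0--111,0-1--1,01-11-
  m32 ⊆ 100-00,1000-0,10000-
  m33 ⊆ 1--001,10000-
  m34 ⊆ --0010,1000-0
  m36 ⊆ 100-00 [E]
  m41 ⊆ --10-1,-01-01,1--001
  m43 ⊆ --10-1 [E]
  m45 ⊆ -01-01 [E]
  m46 ⊆ 1-1110 [E]
  m49 ⊆ -1-001,1--001,11-0-1
  m50 ⊆ --0010,-1--10,11-01-
  m51 ⊆ 11-0-1,11-01-
  m54 ⊆ -1--10 [E]
  m57 ⊆ --10-1,-1-001,1--001,11-0-1
  m58 ⊆ -1--10,-11-1-,11-01-
  m59 ⊆ --10-1,-11-1-,11-0-1,11-01-
  m62 ⊆ -1--10,-11-1-,1-1110,1111-0
  m63 ⊆ -11-1- [E]
E = {--10-1, -01-01, -1--10, -11-1-, 0-1--1, 00-1-1, 00100-, 010--0, 1-1110, 100-00}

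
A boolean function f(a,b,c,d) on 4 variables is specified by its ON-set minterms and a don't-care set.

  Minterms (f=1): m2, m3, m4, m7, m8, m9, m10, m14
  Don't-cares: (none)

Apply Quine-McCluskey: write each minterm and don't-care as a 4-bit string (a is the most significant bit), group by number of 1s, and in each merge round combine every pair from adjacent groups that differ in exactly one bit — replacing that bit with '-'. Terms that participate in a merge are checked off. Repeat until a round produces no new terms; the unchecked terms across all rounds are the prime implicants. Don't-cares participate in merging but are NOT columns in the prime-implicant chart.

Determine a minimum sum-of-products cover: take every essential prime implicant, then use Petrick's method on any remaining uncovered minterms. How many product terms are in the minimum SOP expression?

size-2^0 implicants → 0010(✓)  0011(✓)  0100  0111(✓)  1000(✓)  1001(✓)  1010(✓)  1110(✓)
size-2^1 implicants → -010  0-11  001-  1-10  10-0  100-
Unchecked terms (primes): -010, 0-11, 001-, 0100, 1-10, 10-0, 100-
Minterm coverage:
  m2 ⊆ -010,001-
  m3 ⊆ 0-11,001-
  m4 ⊆ 0100 [E]
  m7 ⊆ 0-11 [E]
  m8 ⊆ 10-0,100-
  m9 ⊆ 100- [E]
  m10 ⊆ -010,1-10,10-0
  m14 ⊆ 1-10 [E]
E = {0-11, 0100, 1-10, 100-}
Petrick residual → -010
Cover = b'cd' + a'cd + a'bc'd' + acd' + ab'c'  |cover|=5

5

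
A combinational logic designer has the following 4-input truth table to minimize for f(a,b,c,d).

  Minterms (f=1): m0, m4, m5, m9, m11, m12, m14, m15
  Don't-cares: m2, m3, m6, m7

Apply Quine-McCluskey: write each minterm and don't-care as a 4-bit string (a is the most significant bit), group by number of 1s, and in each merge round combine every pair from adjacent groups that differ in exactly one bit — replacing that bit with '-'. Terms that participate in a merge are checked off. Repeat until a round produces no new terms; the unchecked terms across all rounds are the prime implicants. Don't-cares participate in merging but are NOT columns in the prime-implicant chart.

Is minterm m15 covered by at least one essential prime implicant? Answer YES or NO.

[col 0] 0000*, 0010*, 0011*, 0100*, 0101*, 0110*, 0111*, 1001*, 1011*, 1100*, 1110*, 1111*
[col 1] -011*, -100*, -110*, -111*, 0-00*, 0-10*, 0-11*, 00-0*, 001-*, 01-0*, 01-1*, 010-*, 011-*, 1-11*, 10-1, 11-0*, 111-*
[col 2] --11, -1-0, -11-, 0--0, 0-1-, 01--
Prime implicants: --11, -1-0, -11-, 0--0, 0-1-, 01--, 10-1
PI chart (minterm → PIs covering it):
  0 | 0--0  (sole → essential)
  4 | -1-0,0--0,01--
  5 | 01--  (sole → essential)
  9 | 10-1  (sole → essential)
  11 | --11,10-1
  12 | -1-0  (sole → essential)
  14 | -1-0,-11-
  15 | --11,-11-
Essential prime implicants: -1-0, 0--0, 01--, 10-1

NO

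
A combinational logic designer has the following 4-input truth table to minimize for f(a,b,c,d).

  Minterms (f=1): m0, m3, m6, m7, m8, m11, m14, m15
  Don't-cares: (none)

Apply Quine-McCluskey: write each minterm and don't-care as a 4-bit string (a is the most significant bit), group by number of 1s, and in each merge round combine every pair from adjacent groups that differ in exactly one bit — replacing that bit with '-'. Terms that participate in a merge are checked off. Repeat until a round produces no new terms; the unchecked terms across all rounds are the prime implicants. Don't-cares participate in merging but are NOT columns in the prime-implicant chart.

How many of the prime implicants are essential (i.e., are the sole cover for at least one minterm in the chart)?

3

size-2^0 implicants → 0000(✓)  0011(✓)  0110(✓)  0111(✓)  1000(✓)  1011(✓)  1110(✓)  1111(✓)
size-2^1 implicants → -000  -011(✓)  -110(✓)  -111(✓)  0-11(✓)  011-(✓)  1-11(✓)  111-(✓)
size-2^2 implicants → --11  -11-
Unchecked terms (primes): --11, -000, -11-
Minterm coverage:
  m0 ⊆ -000 [E]
  m3 ⊆ --11 [E]
  m6 ⊆ -11- [E]
  m7 ⊆ --11,-11-
  m8 ⊆ -000 [E]
  m11 ⊆ --11 [E]
  m14 ⊆ -11- [E]
  m15 ⊆ --11,-11-
E = {--11, -000, -11-}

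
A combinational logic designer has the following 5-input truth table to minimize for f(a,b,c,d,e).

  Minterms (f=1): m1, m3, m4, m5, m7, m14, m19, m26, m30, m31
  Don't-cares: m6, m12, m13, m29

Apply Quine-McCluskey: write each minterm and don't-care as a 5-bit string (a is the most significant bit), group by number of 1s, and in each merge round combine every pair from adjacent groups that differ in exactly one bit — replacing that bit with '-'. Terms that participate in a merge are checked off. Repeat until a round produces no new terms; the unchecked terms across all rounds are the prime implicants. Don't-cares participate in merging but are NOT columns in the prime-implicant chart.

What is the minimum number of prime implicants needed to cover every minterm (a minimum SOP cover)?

5

[col 0] 00001*, 00011*, 00100*, 00101*, 00110*, 00111*, 01100*, 01101*, 01110*, 10011*, 11010*, 11101*, 11110*, 11111*
[col 1] -0011, -1101, -1110, 0-100*, 0-101*, 0-110*, 00-01*, 00-11*, 000-1*, 001-0*, 001-1*, 0010-*, 0011-*, 011-0*, 0110-*, 11-10, 111-1, 1111-
[col 2] 0-1-0, 0-10-, 00--1, 001--
Prime implicants: -0011, -1101, -1110, 0-1-0, 0-10-, 00--1, 001--, 11-10, 111-1, 1111-
PI chart (minterm → PIs covering it):
  1 | 00--1  (sole → essential)
  3 | -0011,00--1
  4 | 0-1-0,0-10-,001--
  5 | 0-10-,00--1,001--
  7 | 00--1,001--
  14 | -1110,0-1-0
  19 | -0011  (sole → essential)
  26 | 11-10  (sole → essential)
  30 | -1110,11-10,1111-
  31 | 111-1,1111-
Essential prime implicants: -0011, 00--1, 11-10
Petrick residual → 0-1-0, 111-1
Minimum SOP uses 5 PIs: b'c'de + a'ce' + a'b'e + abde' + abce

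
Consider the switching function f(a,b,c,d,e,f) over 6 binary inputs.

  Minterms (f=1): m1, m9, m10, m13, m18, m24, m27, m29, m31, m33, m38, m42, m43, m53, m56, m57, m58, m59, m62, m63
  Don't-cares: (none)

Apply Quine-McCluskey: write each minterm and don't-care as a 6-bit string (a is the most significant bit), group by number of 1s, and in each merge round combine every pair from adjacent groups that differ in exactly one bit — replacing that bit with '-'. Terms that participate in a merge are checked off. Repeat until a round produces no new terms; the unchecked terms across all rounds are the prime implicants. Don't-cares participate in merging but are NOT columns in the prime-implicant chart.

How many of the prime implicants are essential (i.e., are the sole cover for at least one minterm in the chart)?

size-2^0 implicants → 000001(✓)  001001(✓)  001010(✓)  001101(✓)  010010  011000(✓)  011011(✓)  011101(✓)  011111(✓)  100001(✓)  100110  101010(✓)  101011(✓)  110101  111000(✓)  111001(✓)  111010(✓)  111011(✓)  111110(✓)  111111(✓)
size-2^1 implicants → -00001  -01010  -11000  -11011(✓)  -11111(✓)  0-1101  00-001  001-01  011-11(✓)  0111-1  1-1010(✓)  1-1011(✓)  10101-(✓)  111-10(✓)  111-11(✓)  1110-0(✓)  1110-1(✓)  11100-(✓)  11101-(✓)  11111-(✓)
size-2^2 implicants → -11-11  1-101-  111-1-  1110--
Unchecked terms (primes): -00001, -01010, -11-11, -11000, 0-1101, 00-001, 001-01, 010010, 0111-1, 1-101-, 100110, 110101, 111-1-, 1110--
Minterm coverage:
  m1 ⊆ -00001,00-001
  m9 ⊆ 00-001,001-01
  m10 ⊆ -01010 [E]
  m13 ⊆ 0-1101,001-01
  m18 ⊆ 010010 [E]
  m24 ⊆ -11000 [E]
  m27 ⊆ -11-11 [E]
  m29 ⊆ 0-1101,0111-1
  m31 ⊆ -11-11,0111-1
  m33 ⊆ -00001 [E]
  m38 ⊆ 100110 [E]
  m42 ⊆ -01010,1-101-
  m43 ⊆ 1-101- [E]
  m53 ⊆ 110101 [E]
  m56 ⊆ -11000,1110--
  m57 ⊆ 1110-- [E]
  m58 ⊆ 1-101-,111-1-,1110--
  m59 ⊆ -11-11,1-101-,111-1-,1110--
  m62 ⊆ 111-1- [E]
  m63 ⊆ -11-11,111-1-
E = {-00001, -01010, -11-11, -11000, 010010, 1-101-, 100110, 110101, 111-1-, 1110--}

10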